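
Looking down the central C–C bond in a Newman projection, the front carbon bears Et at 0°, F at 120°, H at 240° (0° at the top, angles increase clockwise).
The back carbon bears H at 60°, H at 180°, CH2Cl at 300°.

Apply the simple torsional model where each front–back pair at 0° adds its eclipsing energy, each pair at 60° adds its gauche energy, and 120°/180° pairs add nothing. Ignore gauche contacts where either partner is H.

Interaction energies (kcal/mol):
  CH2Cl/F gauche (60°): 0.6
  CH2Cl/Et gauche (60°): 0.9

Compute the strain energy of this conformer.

This conformer (staggered): Et(0°)/CH2Cl(300°) gauche 0.9 → 0.9 kcal/mol.

0.9 kcal/mol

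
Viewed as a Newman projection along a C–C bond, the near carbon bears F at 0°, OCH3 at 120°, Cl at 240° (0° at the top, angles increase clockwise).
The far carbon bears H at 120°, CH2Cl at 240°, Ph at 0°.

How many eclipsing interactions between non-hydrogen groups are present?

2

Non-H eclipsing pairs: F(0°)/Ph(0°); Cl(240°)/CH2Cl(240°) — 2 interactions.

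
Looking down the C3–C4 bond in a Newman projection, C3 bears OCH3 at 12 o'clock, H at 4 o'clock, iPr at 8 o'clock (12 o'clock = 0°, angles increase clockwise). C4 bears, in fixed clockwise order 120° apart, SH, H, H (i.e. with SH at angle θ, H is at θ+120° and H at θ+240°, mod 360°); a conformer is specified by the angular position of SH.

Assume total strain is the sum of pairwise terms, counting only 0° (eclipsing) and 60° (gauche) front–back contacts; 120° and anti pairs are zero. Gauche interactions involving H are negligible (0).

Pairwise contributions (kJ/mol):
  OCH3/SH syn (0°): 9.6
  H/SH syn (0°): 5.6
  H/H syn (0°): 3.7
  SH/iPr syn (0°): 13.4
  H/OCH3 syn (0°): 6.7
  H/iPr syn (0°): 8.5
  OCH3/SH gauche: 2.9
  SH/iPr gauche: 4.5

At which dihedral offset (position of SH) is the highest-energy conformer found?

240°

SH at 0° (eclipsed): OCH3–SH eclipsed, H–H eclipsed, iPr–H eclipsed; 9.6 + 3.7 + 8.5 = 21.8 kJ/mol.
SH at 60° (staggered): OCH3–SH gauche; 2.9 = 2.9 kJ/mol.
SH at 120° (eclipsed): OCH3–H eclipsed, H–SH eclipsed, iPr–H eclipsed; 6.7 + 5.6 + 8.5 = 20.8 kJ/mol.
SH at 180° (staggered): iPr–SH gauche; 4.5 = 4.5 kJ/mol.
SH at 240° (eclipsed): OCH3–H eclipsed, H–H eclipsed, iPr–SH eclipsed; 6.7 + 3.7 + 13.4 = 23.8 kJ/mol.
SH at 300° (staggered): OCH3–SH gauche, iPr–SH gauche; 2.9 + 4.5 = 7.4 kJ/mol.
The maximum (23.8 kJ/mol) occurs with SH at 240°.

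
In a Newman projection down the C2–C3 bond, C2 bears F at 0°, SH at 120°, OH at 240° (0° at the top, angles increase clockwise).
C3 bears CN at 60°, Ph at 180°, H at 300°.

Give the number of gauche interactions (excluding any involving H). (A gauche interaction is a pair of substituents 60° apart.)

Non-H gauche pairs: F(0°)/CN(60°); SH(120°)/CN(60°); SH(120°)/Ph(180°); OH(240°)/Ph(180°) — 4 interactions.

4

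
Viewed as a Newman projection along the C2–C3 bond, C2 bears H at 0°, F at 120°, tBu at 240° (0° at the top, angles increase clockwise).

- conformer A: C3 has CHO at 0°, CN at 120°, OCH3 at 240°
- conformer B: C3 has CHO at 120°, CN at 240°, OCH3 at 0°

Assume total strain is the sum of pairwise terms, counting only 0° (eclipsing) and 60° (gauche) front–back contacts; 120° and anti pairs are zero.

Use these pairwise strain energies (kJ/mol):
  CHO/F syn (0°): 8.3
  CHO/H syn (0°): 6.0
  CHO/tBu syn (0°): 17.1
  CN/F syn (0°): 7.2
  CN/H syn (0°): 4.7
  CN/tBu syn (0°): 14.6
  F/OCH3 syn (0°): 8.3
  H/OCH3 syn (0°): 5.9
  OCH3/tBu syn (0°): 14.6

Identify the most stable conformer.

A

A (eclipsed): H–CHO eclipsed, F–CN eclipsed, tBu–OCH3 eclipsed; 6.0 + 7.2 + 14.6 = 27.8 kJ/mol.
B (eclipsed): H–OCH3 eclipsed, F–CHO eclipsed, tBu–CN eclipsed; 5.9 + 8.3 + 14.6 = 28.8 kJ/mol.
A has the lowest total (27.8 kJ/mol).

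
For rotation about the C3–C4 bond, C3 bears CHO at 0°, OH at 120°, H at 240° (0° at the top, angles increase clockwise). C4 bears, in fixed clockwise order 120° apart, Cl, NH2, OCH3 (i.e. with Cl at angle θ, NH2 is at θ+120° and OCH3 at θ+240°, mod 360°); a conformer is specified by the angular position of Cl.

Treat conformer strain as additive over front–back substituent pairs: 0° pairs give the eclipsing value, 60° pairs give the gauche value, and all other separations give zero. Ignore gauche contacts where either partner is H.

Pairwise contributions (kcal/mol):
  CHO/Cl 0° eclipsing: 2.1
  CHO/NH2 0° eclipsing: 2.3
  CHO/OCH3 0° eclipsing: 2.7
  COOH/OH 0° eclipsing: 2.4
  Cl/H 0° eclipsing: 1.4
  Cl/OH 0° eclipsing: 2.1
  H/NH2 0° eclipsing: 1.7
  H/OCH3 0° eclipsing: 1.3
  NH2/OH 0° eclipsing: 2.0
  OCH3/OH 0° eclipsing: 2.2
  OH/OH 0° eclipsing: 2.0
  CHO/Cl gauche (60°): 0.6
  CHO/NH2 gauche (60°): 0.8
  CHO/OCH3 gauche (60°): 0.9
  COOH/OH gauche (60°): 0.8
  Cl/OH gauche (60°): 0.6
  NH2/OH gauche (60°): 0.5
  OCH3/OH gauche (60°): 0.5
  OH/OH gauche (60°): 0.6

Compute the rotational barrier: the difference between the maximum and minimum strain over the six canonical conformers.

4.1 kcal/mol

Cl at 0° is eclipsed. CHO at 0° is eclipsed with Cl at 0° (2.1); OH at 120° is eclipsed with NH2 at 120° (2.0); H at 240° is eclipsed with OCH3 at 240° (1.3). Total 5.4 kcal/mol.
Cl at 60° is staggered. CHO at 0° is gauche with Cl at 60° (0.6); CHO at 0° is gauche with OCH3 at 300° (0.9); OH at 120° is gauche with Cl at 60° (0.6); OH at 120° is gauche with NH2 at 180° (0.5). Total 2.6 kcal/mol.
Cl at 120° is eclipsed. CHO at 0° is eclipsed with OCH3 at 0° (2.7); OH at 120° is eclipsed with Cl at 120° (2.1); H at 240° is eclipsed with NH2 at 240° (1.7). Total 6.5 kcal/mol.
Cl at 180° is staggered. CHO at 0° is gauche with NH2 at 300° (0.8); CHO at 0° is gauche with OCH3 at 60° (0.9); OH at 120° is gauche with Cl at 180° (0.6); OH at 120° is gauche with OCH3 at 60° (0.5). Total 2.8 kcal/mol.
Cl at 240° is eclipsed. CHO at 0° is eclipsed with NH2 at 0° (2.3); OH at 120° is eclipsed with OCH3 at 120° (2.2); H at 240° is eclipsed with Cl at 240° (1.4). Total 5.9 kcal/mol.
Cl at 300° is staggered. CHO at 0° is gauche with Cl at 300° (0.6); CHO at 0° is gauche with NH2 at 60° (0.8); OH at 120° is gauche with NH2 at 60° (0.5); OH at 120° is gauche with OCH3 at 180° (0.5). Total 2.4 kcal/mol.
Max at 120° (6.5 kcal/mol), min at 300° (2.4 kcal/mol); barrier = 4.1 kcal/mol.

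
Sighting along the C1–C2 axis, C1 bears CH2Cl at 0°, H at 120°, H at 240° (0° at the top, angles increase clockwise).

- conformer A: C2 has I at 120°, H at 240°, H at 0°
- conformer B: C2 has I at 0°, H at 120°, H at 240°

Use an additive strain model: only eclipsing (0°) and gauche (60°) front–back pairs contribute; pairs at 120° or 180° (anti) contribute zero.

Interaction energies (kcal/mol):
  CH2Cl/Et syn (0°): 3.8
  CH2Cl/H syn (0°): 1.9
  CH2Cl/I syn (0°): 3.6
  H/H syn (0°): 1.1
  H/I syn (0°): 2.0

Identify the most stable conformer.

A (eclipsed): CH2Cl–H eclipsed, H–I eclipsed, H–H eclipsed; 1.9 + 2.0 + 1.1 = 5.0 kcal/mol.
B (eclipsed): CH2Cl–I eclipsed, H–H eclipsed, H–H eclipsed; 3.6 + 1.1 + 1.1 = 5.8 kcal/mol.
A has the lowest total (5.0 kcal/mol).

A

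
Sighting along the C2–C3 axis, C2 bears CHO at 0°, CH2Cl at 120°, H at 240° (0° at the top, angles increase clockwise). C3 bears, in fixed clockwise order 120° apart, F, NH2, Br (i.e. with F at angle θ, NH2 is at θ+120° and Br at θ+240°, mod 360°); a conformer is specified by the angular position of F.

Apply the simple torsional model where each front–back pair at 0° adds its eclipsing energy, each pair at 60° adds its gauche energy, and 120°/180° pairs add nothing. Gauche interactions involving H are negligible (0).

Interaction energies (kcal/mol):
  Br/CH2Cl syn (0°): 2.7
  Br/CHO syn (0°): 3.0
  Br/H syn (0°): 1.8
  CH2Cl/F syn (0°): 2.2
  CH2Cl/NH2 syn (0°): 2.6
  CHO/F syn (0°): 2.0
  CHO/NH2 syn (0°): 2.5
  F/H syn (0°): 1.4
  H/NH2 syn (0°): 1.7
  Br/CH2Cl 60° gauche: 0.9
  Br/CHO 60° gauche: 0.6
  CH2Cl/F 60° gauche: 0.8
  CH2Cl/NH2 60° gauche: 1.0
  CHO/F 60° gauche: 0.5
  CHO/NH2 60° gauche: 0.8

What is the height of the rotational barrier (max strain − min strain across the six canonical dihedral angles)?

4.0 kcal/mol

F at 0° (eclipsed): CHO–F eclipsed, CH2Cl–NH2 eclipsed, H–Br eclipsed; 2.0 + 2.6 + 1.8 = 6.4 kcal/mol.
F at 60° (staggered): CHO–F gauche, CHO–Br gauche, CH2Cl–F gauche, CH2Cl–NH2 gauche; 0.5 + 0.6 + 0.8 + 1.0 = 2.9 kcal/mol.
F at 120° (eclipsed): CHO–Br eclipsed, CH2Cl–F eclipsed, H–NH2 eclipsed; 3.0 + 2.2 + 1.7 = 6.9 kcal/mol.
F at 180° (staggered): CHO–NH2 gauche, CHO–Br gauche, CH2Cl–F gauche, CH2Cl–Br gauche; 0.8 + 0.6 + 0.8 + 0.9 = 3.1 kcal/mol.
F at 240° (eclipsed): CHO–NH2 eclipsed, CH2Cl–Br eclipsed, H–F eclipsed; 2.5 + 2.7 + 1.4 = 6.6 kcal/mol.
F at 300° (staggered): CHO–F gauche, CHO–NH2 gauche, CH2Cl–NH2 gauche, CH2Cl–Br gauche; 0.5 + 0.8 + 1.0 + 0.9 = 3.2 kcal/mol.
Max at 120° (6.9 kcal/mol), min at 60° (2.9 kcal/mol); barrier = 4.0 kcal/mol.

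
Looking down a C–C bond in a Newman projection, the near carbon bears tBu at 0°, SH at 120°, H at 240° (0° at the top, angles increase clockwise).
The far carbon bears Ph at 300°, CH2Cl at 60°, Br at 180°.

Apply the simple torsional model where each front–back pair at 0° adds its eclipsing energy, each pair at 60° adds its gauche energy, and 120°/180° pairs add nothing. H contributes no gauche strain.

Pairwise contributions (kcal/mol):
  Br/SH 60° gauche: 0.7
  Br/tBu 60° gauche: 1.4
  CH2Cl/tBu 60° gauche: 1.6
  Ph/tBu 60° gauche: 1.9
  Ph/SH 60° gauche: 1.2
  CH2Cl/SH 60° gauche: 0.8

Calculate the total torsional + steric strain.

5.0 kcal/mol

This conformer (staggered): tBu(0°)/Ph(300°) gauche 1.9; tBu(0°)/CH2Cl(60°) gauche 1.6; SH(120°)/CH2Cl(60°) gauche 0.8; SH(120°)/Br(180°) gauche 0.7 → 5.0 kcal/mol.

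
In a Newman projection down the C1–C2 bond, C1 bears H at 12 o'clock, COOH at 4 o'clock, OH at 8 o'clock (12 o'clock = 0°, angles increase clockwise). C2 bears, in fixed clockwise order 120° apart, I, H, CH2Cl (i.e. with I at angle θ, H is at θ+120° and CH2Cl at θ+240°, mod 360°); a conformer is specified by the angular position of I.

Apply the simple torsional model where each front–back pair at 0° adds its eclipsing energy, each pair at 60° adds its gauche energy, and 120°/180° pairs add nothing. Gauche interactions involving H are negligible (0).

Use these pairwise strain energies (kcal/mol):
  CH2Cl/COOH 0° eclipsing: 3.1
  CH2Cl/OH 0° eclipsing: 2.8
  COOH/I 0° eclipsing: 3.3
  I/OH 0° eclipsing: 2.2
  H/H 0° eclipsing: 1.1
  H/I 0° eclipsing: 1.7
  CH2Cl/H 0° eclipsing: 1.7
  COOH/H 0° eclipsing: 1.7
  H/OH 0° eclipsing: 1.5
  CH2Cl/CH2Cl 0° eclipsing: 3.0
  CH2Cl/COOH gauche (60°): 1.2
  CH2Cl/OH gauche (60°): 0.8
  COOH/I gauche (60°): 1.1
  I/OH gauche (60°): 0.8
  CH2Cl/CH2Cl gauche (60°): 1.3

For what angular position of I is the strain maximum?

I at 0° (eclipsed): H–I eclipsed, COOH–H eclipsed, OH–CH2Cl eclipsed; 1.7 + 1.7 + 2.8 = 6.2 kcal/mol.
I at 60° (staggered): COOH–I gauche, OH–CH2Cl gauche; 1.1 + 0.8 = 1.9 kcal/mol.
I at 120° (eclipsed): H–CH2Cl eclipsed, COOH–I eclipsed, OH–H eclipsed; 1.7 + 3.3 + 1.5 = 6.5 kcal/mol.
I at 180° (staggered): COOH–I gauche, COOH–CH2Cl gauche, OH–I gauche; 1.1 + 1.2 + 0.8 = 3.1 kcal/mol.
I at 240° (eclipsed): H–H eclipsed, COOH–CH2Cl eclipsed, OH–I eclipsed; 1.1 + 3.1 + 2.2 = 6.4 kcal/mol.
I at 300° (staggered): COOH–CH2Cl gauche, OH–I gauche, OH–CH2Cl gauche; 1.2 + 0.8 + 0.8 = 2.8 kcal/mol.
The maximum (6.5 kcal/mol) occurs with I at 120°.

120°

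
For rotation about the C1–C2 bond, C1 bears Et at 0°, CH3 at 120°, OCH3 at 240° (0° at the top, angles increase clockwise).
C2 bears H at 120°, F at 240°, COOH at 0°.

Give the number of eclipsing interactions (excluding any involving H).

2

Non-H eclipsing pairs: Et(0°)/COOH(0°); OCH3(240°)/F(240°) — 2 interactions.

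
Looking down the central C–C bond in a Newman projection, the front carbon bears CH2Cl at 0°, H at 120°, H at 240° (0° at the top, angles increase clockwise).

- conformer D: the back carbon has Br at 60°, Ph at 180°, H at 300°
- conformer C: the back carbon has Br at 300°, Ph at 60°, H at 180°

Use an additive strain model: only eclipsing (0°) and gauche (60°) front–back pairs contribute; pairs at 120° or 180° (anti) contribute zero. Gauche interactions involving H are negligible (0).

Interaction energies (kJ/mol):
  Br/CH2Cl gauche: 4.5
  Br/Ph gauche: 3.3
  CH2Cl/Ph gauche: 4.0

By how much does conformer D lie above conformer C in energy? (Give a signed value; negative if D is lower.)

D (staggered): CH2Cl–Br gauche; 4.5 = 4.5 kJ/mol.
C (staggered): CH2Cl–Br gauche, CH2Cl–Ph gauche; 4.5 + 4.0 = 8.5 kJ/mol.
E(D) − E(C) = 4.5 − 8.5 = -4.0 kJ/mol.

-4.0 kJ/mol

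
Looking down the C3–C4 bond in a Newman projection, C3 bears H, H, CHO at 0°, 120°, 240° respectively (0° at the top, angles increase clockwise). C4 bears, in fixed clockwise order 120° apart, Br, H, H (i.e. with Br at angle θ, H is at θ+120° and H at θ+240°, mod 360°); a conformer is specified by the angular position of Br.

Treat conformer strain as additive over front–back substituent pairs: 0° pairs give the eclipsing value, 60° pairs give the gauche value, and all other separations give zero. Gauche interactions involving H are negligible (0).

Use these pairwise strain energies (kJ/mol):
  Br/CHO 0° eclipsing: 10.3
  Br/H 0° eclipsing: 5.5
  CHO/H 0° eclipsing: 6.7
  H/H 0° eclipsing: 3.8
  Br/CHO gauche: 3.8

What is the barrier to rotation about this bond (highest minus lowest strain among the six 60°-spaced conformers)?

Br at 0° (eclipsed): H(0°)/Br(0°) eclipsed 5.5; H(120°)/H(120°) eclipsed 3.8; CHO(240°)/H(240°) eclipsed 6.7 → 16.0 kJ/mol.
Br at 60° (staggered): no non-H gauche contacts → 0.0 kJ/mol.
Br at 120° (eclipsed): H(0°)/H(0°) eclipsed 3.8; H(120°)/Br(120°) eclipsed 5.5; CHO(240°)/H(240°) eclipsed 6.7 → 16.0 kJ/mol.
Br at 180° (staggered): CHO(240°)/Br(180°) gauche 3.8 → 3.8 kJ/mol.
Br at 240° (eclipsed): H(0°)/H(0°) eclipsed 3.8; H(120°)/H(120°) eclipsed 3.8; CHO(240°)/Br(240°) eclipsed 10.3 → 17.9 kJ/mol.
Br at 300° (staggered): CHO(240°)/Br(300°) gauche 3.8 → 3.8 kJ/mol.
Max at 240° (17.9 kJ/mol), min at 60° (0.0 kJ/mol); barrier = 17.9 kJ/mol.

17.9 kJ/mol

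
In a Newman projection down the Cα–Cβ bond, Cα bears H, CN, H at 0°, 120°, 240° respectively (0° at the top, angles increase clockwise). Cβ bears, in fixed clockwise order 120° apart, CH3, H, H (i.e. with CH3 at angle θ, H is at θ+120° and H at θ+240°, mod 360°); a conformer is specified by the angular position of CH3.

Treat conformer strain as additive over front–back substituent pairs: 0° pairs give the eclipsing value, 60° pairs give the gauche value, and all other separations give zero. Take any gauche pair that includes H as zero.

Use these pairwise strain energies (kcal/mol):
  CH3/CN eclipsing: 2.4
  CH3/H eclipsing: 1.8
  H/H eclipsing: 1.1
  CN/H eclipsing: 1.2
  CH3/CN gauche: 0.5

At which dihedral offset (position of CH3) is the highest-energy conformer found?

CH3 at 0° (eclipsed): H–CH3 eclipsed, CN–H eclipsed, H–H eclipsed; 1.8 + 1.2 + 1.1 = 4.1 kcal/mol.
CH3 at 60° (staggered): CN–CH3 gauche; 0.5 = 0.5 kcal/mol.
CH3 at 120° (eclipsed): H–H eclipsed, CN–CH3 eclipsed, H–H eclipsed; 1.1 + 2.4 + 1.1 = 4.6 kcal/mol.
CH3 at 180° (staggered): CN–CH3 gauche; 0.5 = 0.5 kcal/mol.
CH3 at 240° (eclipsed): H–H eclipsed, CN–H eclipsed, H–CH3 eclipsed; 1.1 + 1.2 + 1.8 = 4.1 kcal/mol.
CH3 at 300° (staggered): no non-H gauche contacts → 0.0 kcal/mol.
The maximum (4.6 kcal/mol) occurs with CH3 at 120°.

120°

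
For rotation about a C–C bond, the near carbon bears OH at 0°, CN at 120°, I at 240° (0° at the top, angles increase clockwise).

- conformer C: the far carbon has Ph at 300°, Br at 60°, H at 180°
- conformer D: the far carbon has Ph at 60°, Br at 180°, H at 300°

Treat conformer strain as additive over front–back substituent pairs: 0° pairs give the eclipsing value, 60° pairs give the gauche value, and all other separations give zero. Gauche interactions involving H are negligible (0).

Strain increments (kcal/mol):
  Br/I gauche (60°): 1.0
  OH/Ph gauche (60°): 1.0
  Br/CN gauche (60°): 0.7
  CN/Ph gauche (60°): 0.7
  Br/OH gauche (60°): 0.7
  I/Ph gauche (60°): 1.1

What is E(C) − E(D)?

+0.1 kcal/mol

C is staggered. OH at 0° is gauche with Ph at 300° (1.0); OH at 0° is gauche with Br at 60° (0.7); CN at 120° is gauche with Br at 60° (0.7); I at 240° is gauche with Ph at 300° (1.1). Total 3.5 kcal/mol.
D is staggered. OH at 0° is gauche with Ph at 60° (1.0); CN at 120° is gauche with Ph at 60° (0.7); CN at 120° is gauche with Br at 180° (0.7); I at 240° is gauche with Br at 180° (1.0). Total 3.4 kcal/mol.
E(C) − E(D) = 3.5 − 3.4 = +0.1 kcal/mol.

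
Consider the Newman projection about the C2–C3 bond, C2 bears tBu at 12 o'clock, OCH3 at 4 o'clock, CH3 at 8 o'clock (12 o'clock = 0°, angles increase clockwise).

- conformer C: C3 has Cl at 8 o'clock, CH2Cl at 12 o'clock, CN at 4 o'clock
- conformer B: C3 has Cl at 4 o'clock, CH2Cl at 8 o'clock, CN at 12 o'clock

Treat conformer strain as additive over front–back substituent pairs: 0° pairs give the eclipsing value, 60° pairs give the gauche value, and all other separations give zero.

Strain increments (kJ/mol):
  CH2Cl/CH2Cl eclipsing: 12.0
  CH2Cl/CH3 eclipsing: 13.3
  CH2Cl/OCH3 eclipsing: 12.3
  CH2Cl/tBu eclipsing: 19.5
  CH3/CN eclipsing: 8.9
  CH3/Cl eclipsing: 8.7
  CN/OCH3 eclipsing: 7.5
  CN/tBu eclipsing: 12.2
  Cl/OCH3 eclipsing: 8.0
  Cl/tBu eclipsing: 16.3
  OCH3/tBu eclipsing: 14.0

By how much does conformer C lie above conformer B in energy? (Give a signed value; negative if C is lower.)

+2.2 kJ/mol

C is eclipsed. tBu at 0° is eclipsed with CH2Cl at 0° (19.5); OCH3 at 120° is eclipsed with CN at 120° (7.5); CH3 at 240° is eclipsed with Cl at 240° (8.7). Total 35.7 kJ/mol.
B is eclipsed. tBu at 0° is eclipsed with CN at 0° (12.2); OCH3 at 120° is eclipsed with Cl at 120° (8.0); CH3 at 240° is eclipsed with CH2Cl at 240° (13.3). Total 33.5 kJ/mol.
E(C) − E(B) = 35.7 − 33.5 = +2.2 kJ/mol.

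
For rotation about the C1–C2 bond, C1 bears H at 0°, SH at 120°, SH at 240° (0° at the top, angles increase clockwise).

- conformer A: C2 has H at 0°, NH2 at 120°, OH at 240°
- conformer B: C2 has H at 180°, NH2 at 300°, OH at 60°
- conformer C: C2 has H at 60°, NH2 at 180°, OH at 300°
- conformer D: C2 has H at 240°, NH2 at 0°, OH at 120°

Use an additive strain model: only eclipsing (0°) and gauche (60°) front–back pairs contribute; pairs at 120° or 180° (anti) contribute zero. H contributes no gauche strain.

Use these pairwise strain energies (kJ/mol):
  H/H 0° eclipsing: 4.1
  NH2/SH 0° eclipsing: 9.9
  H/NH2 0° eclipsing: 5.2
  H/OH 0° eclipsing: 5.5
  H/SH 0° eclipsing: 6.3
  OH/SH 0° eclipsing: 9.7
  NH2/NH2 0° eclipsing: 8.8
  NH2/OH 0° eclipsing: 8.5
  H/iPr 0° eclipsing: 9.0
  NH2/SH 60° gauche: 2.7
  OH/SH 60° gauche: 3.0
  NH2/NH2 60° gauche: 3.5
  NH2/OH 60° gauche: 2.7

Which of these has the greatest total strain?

A

A (eclipsed): H(0°)/H(0°) eclipsed 4.1; SH(120°)/NH2(120°) eclipsed 9.9; SH(240°)/OH(240°) eclipsed 9.7 → 23.7 kJ/mol.
B (staggered): SH(120°)/OH(60°) gauche 3.0; SH(240°)/NH2(300°) gauche 2.7 → 5.7 kJ/mol.
C (staggered): SH(120°)/NH2(180°) gauche 2.7; SH(240°)/NH2(180°) gauche 2.7; SH(240°)/OH(300°) gauche 3.0 → 8.4 kJ/mol.
D (eclipsed): H(0°)/NH2(0°) eclipsed 5.2; SH(120°)/OH(120°) eclipsed 9.7; SH(240°)/H(240°) eclipsed 6.3 → 21.2 kJ/mol.
A has the highest total (23.7 kJ/mol).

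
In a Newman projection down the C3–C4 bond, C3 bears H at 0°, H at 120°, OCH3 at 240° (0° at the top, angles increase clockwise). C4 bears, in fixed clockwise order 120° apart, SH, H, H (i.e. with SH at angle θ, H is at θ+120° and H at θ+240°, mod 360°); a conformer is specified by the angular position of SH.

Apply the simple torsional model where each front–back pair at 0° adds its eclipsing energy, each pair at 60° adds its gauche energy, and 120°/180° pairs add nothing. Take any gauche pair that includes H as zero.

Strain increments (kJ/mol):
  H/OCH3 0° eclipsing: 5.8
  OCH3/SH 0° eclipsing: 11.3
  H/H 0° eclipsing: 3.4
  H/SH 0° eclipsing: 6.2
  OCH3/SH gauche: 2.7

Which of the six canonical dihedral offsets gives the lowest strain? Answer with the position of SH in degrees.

60°

SH at 0° is eclipsed. H at 0° is eclipsed with SH at 0° (6.2); H at 120° is eclipsed with H at 120° (3.4); OCH3 at 240° is eclipsed with H at 240° (5.8). Total 15.4 kJ/mol.
SH at 60° (staggered): no non-H gauche contacts → 0.0 kJ/mol.
SH at 120° is eclipsed. H at 0° is eclipsed with H at 0° (3.4); H at 120° is eclipsed with SH at 120° (6.2); OCH3 at 240° is eclipsed with H at 240° (5.8). Total 15.4 kJ/mol.
SH at 180° is staggered. OCH3 at 240° is gauche with SH at 180° (2.7). Total 2.7 kJ/mol.
SH at 240° is eclipsed. H at 0° is eclipsed with H at 0° (3.4); H at 120° is eclipsed with H at 120° (3.4); OCH3 at 240° is eclipsed with SH at 240° (11.3). Total 18.1 kJ/mol.
SH at 300° is staggered. OCH3 at 240° is gauche with SH at 300° (2.7). Total 2.7 kJ/mol.
The minimum (0.0 kJ/mol) occurs with SH at 60°.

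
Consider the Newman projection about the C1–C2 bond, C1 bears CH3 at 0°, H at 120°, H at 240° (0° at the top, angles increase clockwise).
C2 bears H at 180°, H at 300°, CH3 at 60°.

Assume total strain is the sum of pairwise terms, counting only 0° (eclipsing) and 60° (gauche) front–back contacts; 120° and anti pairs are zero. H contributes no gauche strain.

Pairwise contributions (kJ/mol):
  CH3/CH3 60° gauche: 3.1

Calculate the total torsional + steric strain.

This conformer (staggered): CH3(0°)/CH3(60°) gauche 3.1 → 3.1 kJ/mol.

3.1 kJ/mol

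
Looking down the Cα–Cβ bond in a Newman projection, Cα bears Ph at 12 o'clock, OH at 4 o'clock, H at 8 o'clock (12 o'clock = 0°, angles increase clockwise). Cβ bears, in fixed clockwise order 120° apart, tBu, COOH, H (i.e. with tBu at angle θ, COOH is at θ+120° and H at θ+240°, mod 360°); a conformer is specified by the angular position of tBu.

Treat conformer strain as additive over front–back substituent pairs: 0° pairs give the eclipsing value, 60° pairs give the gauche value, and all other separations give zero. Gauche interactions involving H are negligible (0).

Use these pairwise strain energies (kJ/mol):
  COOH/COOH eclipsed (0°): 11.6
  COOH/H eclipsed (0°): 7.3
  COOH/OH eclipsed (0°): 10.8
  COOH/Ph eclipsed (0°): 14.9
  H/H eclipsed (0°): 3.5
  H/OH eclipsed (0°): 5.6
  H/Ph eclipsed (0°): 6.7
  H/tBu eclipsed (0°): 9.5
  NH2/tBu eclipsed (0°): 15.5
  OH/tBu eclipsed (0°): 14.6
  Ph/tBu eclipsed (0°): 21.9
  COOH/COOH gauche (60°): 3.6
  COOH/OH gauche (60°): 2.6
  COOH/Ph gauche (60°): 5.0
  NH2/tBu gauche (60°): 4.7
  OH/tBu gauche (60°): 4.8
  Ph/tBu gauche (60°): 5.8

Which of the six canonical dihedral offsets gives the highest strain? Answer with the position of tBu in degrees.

tBu at 0° (eclipsed): Ph(0°)/tBu(0°) eclipsed 21.9; OH(120°)/COOH(120°) eclipsed 10.8; H(240°)/H(240°) eclipsed 3.5 → 36.2 kJ/mol.
tBu at 60° (staggered): Ph(0°)/tBu(60°) gauche 5.8; OH(120°)/tBu(60°) gauche 4.8; OH(120°)/COOH(180°) gauche 2.6 → 13.2 kJ/mol.
tBu at 120° (eclipsed): Ph(0°)/H(0°) eclipsed 6.7; OH(120°)/tBu(120°) eclipsed 14.6; H(240°)/COOH(240°) eclipsed 7.3 → 28.6 kJ/mol.
tBu at 180° (staggered): Ph(0°)/COOH(300°) gauche 5.0; OH(120°)/tBu(180°) gauche 4.8 → 9.8 kJ/mol.
tBu at 240° (eclipsed): Ph(0°)/COOH(0°) eclipsed 14.9; OH(120°)/H(120°) eclipsed 5.6; H(240°)/tBu(240°) eclipsed 9.5 → 30.0 kJ/mol.
tBu at 300° (staggered): Ph(0°)/tBu(300°) gauche 5.8; Ph(0°)/COOH(60°) gauche 5.0; OH(120°)/COOH(60°) gauche 2.6 → 13.4 kJ/mol.
The maximum (36.2 kJ/mol) occurs with tBu at 0°.

0°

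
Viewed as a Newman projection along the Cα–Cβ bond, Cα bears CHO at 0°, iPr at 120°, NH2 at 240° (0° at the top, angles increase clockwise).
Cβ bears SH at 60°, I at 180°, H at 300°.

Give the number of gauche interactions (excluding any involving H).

Non-H gauche pairs: CHO(0°)/SH(60°); iPr(120°)/SH(60°); iPr(120°)/I(180°); NH2(240°)/I(180°) — 4 interactions.

4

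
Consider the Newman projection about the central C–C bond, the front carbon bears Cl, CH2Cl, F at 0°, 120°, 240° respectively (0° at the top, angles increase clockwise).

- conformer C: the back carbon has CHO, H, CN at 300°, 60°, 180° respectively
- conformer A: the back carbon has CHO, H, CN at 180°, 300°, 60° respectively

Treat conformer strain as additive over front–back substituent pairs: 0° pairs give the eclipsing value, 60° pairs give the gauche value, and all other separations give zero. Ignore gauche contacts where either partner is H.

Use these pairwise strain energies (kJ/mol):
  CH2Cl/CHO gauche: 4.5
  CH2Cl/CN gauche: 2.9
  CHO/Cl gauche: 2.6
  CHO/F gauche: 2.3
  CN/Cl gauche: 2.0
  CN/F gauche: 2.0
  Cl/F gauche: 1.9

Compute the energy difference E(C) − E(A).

C (staggered): Cl–CHO gauche, CH2Cl–CN gauche, F–CHO gauche, F–CN gauche; 2.6 + 2.9 + 2.3 + 2.0 = 9.8 kJ/mol.
A (staggered): Cl–CN gauche, CH2Cl–CHO gauche, CH2Cl–CN gauche, F–CHO gauche; 2.0 + 4.5 + 2.9 + 2.3 = 11.7 kJ/mol.
E(C) − E(A) = 9.8 − 11.7 = -1.9 kJ/mol.

-1.9 kJ/mol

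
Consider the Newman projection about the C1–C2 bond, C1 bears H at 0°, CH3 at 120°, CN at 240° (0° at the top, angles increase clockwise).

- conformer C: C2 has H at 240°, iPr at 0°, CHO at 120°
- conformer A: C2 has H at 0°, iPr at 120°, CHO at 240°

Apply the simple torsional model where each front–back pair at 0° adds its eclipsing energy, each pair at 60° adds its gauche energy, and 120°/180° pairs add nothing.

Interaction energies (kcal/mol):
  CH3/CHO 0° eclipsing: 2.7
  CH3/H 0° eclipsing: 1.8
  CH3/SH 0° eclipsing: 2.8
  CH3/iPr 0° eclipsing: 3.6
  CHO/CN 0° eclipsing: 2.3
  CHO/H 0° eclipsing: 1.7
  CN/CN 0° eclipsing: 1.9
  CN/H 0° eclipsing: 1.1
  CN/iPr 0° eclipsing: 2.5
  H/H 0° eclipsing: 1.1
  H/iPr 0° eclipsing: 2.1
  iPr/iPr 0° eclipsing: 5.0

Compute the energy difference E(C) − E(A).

C is eclipsed. H at 0° is eclipsed with iPr at 0° (2.1); CH3 at 120° is eclipsed with CHO at 120° (2.7); CN at 240° is eclipsed with H at 240° (1.1). Total 5.9 kcal/mol.
A is eclipsed. H at 0° is eclipsed with H at 0° (1.1); CH3 at 120° is eclipsed with iPr at 120° (3.6); CN at 240° is eclipsed with CHO at 240° (2.3). Total 7.0 kcal/mol.
E(C) − E(A) = 5.9 − 7.0 = -1.1 kcal/mol.

-1.1 kcal/mol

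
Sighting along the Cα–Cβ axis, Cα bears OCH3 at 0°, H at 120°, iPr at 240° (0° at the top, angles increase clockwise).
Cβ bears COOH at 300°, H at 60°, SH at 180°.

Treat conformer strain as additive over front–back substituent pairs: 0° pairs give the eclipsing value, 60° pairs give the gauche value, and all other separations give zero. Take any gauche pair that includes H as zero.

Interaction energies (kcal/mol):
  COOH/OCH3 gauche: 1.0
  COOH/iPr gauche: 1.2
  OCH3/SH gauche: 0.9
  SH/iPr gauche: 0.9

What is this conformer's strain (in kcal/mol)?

This conformer (staggered): OCH3–COOH gauche, iPr–COOH gauche, iPr–SH gauche; 1.0 + 1.2 + 0.9 = 3.1 kcal/mol.

3.1 kcal/mol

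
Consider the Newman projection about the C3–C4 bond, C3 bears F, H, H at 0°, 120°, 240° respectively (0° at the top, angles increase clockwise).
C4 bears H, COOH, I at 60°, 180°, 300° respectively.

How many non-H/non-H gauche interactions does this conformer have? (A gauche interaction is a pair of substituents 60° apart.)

1

Non-H gauche pairs: F(0°)/I(300°) — 1 interaction.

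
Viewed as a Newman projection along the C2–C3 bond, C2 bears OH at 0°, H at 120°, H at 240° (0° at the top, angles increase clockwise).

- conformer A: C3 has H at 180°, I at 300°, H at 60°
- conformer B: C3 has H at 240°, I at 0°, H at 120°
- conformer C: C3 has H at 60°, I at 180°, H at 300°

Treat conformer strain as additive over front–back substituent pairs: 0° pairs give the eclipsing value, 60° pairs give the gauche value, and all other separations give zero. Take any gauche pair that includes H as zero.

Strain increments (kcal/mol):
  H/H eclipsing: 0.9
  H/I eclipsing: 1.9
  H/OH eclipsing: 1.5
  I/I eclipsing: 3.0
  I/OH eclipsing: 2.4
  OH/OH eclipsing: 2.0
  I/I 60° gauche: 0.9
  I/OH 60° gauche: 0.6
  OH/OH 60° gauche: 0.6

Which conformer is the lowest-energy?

A (staggered): OH(0°)/I(300°) gauche 0.6 → 0.6 kcal/mol.
B (eclipsed): OH(0°)/I(0°) eclipsed 2.4; H(120°)/H(120°) eclipsed 0.9; H(240°)/H(240°) eclipsed 0.9 → 4.2 kcal/mol.
C (staggered): no non-H gauche contacts → 0.0 kcal/mol.
C has the lowest total (0.0 kcal/mol).

C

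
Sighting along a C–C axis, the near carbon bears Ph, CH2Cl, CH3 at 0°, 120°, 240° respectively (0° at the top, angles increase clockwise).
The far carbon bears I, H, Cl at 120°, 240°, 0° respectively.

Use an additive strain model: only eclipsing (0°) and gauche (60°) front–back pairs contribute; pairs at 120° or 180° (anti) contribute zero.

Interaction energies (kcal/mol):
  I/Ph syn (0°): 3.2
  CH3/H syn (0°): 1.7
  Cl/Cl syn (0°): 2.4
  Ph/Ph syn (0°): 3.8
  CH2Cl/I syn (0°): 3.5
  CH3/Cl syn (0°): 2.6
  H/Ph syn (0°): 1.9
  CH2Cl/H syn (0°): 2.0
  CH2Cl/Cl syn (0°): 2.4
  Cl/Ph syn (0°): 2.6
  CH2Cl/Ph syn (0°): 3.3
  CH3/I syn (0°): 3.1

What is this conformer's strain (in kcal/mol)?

This conformer is eclipsed. Ph at 0° is eclipsed with Cl at 0° (2.6); CH2Cl at 120° is eclipsed with I at 120° (3.5); CH3 at 240° is eclipsed with H at 240° (1.7). Total 7.8 kcal/mol.

7.8 kcal/mol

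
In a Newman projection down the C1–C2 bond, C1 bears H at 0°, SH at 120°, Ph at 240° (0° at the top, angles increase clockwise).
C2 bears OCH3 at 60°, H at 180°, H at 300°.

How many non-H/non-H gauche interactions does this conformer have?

Non-H gauche pairs: SH(120°)/OCH3(60°) — 1 interaction.

1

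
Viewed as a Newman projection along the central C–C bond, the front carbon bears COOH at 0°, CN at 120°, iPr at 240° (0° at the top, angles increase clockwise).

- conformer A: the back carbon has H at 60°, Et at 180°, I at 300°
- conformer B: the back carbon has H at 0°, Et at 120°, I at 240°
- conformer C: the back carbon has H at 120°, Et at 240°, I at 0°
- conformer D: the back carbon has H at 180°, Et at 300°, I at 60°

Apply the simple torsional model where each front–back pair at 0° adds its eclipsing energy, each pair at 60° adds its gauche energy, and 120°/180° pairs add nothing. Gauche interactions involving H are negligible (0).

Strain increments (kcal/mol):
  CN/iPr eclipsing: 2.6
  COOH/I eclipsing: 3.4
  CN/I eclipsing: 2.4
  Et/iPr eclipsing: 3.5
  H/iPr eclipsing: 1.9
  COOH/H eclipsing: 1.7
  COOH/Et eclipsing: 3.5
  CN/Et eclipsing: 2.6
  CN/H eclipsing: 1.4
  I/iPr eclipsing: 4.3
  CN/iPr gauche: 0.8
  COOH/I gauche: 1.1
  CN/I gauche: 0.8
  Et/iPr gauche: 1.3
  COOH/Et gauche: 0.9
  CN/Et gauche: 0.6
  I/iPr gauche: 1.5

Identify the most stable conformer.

A (staggered): COOH(0°)/I(300°) gauche 1.1; CN(120°)/Et(180°) gauche 0.6; iPr(240°)/Et(180°) gauche 1.3; iPr(240°)/I(300°) gauche 1.5 → 4.5 kcal/mol.
B (eclipsed): COOH(0°)/H(0°) eclipsed 1.7; CN(120°)/Et(120°) eclipsed 2.6; iPr(240°)/I(240°) eclipsed 4.3 → 8.6 kcal/mol.
C (eclipsed): COOH(0°)/I(0°) eclipsed 3.4; CN(120°)/H(120°) eclipsed 1.4; iPr(240°)/Et(240°) eclipsed 3.5 → 8.3 kcal/mol.
D (staggered): COOH(0°)/Et(300°) gauche 0.9; COOH(0°)/I(60°) gauche 1.1; CN(120°)/I(60°) gauche 0.8; iPr(240°)/Et(300°) gauche 1.3 → 4.1 kcal/mol.
D has the lowest total (4.1 kcal/mol).

D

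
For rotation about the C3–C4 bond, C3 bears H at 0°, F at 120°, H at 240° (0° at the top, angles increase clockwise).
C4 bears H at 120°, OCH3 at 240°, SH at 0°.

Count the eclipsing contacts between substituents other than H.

0

Every eclipsing pair involves H, so the count is 0.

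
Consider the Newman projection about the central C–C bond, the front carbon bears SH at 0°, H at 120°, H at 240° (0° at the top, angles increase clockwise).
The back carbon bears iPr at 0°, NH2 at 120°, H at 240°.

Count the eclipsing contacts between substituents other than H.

Non-H eclipsing pairs: SH(0°)/iPr(0°) — 1 interaction.

1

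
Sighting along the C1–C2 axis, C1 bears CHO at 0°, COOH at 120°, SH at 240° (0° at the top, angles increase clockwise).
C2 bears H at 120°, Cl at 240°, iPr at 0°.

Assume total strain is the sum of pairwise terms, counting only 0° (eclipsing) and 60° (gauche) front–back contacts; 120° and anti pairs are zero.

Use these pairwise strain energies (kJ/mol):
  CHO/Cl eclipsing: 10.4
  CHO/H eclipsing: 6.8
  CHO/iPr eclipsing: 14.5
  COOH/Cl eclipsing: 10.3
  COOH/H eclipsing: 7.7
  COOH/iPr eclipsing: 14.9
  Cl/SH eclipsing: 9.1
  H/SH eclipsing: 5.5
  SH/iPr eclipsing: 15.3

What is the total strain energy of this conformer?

31.3 kJ/mol

This conformer (eclipsed): CHO–iPr eclipsed, COOH–H eclipsed, SH–Cl eclipsed; 14.5 + 7.7 + 9.1 = 31.3 kJ/mol.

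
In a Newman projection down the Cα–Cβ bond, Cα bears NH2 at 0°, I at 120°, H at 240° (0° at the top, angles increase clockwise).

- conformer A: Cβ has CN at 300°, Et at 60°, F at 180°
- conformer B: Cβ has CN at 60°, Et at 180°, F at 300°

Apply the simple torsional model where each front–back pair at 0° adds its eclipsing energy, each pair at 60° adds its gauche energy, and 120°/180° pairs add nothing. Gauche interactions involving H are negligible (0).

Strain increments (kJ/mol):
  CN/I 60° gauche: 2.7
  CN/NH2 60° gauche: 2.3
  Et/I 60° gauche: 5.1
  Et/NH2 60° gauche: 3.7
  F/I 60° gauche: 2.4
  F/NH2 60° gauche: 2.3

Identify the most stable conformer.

B

A (staggered): NH2(0°)/CN(300°) gauche 2.3; NH2(0°)/Et(60°) gauche 3.7; I(120°)/Et(60°) gauche 5.1; I(120°)/F(180°) gauche 2.4 → 13.5 kJ/mol.
B (staggered): NH2(0°)/CN(60°) gauche 2.3; NH2(0°)/F(300°) gauche 2.3; I(120°)/CN(60°) gauche 2.7; I(120°)/Et(180°) gauche 5.1 → 12.4 kJ/mol.
B has the lowest total (12.4 kJ/mol).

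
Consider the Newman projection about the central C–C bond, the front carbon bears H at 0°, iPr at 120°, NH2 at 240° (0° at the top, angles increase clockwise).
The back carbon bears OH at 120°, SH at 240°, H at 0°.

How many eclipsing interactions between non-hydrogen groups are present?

2

Non-H eclipsing pairs: iPr(120°)/OH(120°); NH2(240°)/SH(240°) — 2 interactions.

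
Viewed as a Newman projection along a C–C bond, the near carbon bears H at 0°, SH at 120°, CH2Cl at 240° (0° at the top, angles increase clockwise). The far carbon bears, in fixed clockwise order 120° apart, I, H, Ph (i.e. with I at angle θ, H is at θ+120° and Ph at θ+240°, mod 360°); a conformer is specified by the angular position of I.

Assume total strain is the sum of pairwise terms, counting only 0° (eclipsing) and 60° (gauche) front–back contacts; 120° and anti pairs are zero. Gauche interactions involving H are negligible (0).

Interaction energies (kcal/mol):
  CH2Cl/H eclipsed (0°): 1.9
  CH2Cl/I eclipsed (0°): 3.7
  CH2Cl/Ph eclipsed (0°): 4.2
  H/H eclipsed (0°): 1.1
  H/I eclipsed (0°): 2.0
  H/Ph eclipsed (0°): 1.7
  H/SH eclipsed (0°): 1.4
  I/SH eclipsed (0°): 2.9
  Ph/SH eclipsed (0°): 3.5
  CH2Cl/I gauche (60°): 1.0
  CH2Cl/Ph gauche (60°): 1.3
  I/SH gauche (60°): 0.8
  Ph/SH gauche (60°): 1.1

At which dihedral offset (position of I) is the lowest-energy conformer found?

60°

I at 0° (eclipsed): H–I eclipsed, SH–H eclipsed, CH2Cl–Ph eclipsed; 2.0 + 1.4 + 4.2 = 7.6 kcal/mol.
I at 60° (staggered): SH–I gauche, CH2Cl–Ph gauche; 0.8 + 1.3 = 2.1 kcal/mol.
I at 120° (eclipsed): H–Ph eclipsed, SH–I eclipsed, CH2Cl–H eclipsed; 1.7 + 2.9 + 1.9 = 6.5 kcal/mol.
I at 180° (staggered): SH–I gauche, SH–Ph gauche, CH2Cl–I gauche; 0.8 + 1.1 + 1.0 = 2.9 kcal/mol.
I at 240° (eclipsed): H–H eclipsed, SH–Ph eclipsed, CH2Cl–I eclipsed; 1.1 + 3.5 + 3.7 = 8.3 kcal/mol.
I at 300° (staggered): SH–Ph gauche, CH2Cl–I gauche, CH2Cl–Ph gauche; 1.1 + 1.0 + 1.3 = 3.4 kcal/mol.
The minimum (2.1 kcal/mol) occurs with I at 60°.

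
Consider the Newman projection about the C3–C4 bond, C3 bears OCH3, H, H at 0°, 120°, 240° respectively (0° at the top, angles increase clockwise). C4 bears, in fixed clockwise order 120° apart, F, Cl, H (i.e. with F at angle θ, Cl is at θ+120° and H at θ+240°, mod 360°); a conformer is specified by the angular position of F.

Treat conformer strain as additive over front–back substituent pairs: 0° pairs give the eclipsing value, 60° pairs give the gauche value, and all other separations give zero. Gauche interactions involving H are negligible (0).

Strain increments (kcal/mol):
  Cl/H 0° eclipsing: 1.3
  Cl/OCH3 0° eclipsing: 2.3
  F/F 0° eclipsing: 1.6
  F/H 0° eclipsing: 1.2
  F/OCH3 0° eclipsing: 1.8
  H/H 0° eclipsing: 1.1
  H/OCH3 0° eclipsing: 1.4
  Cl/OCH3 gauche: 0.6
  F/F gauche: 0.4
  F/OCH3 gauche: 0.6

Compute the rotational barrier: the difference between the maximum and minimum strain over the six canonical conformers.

4.0 kcal/mol

F at 0° (eclipsed): OCH3–F eclipsed, H–Cl eclipsed, H–H eclipsed; 1.8 + 1.3 + 1.1 = 4.2 kcal/mol.
F at 60° (staggered): OCH3–F gauche; 0.6 = 0.6 kcal/mol.
F at 120° (eclipsed): OCH3–H eclipsed, H–F eclipsed, H–Cl eclipsed; 1.4 + 1.2 + 1.3 = 3.9 kcal/mol.
F at 180° (staggered): OCH3–Cl gauche; 0.6 = 0.6 kcal/mol.
F at 240° (eclipsed): OCH3–Cl eclipsed, H–H eclipsed, H–F eclipsed; 2.3 + 1.1 + 1.2 = 4.6 kcal/mol.
F at 300° (staggered): OCH3–F gauche, OCH3–Cl gauche; 0.6 + 0.6 = 1.2 kcal/mol.
Max at 240° (4.6 kcal/mol), min at 60° (0.6 kcal/mol); barrier = 4.0 kcal/mol.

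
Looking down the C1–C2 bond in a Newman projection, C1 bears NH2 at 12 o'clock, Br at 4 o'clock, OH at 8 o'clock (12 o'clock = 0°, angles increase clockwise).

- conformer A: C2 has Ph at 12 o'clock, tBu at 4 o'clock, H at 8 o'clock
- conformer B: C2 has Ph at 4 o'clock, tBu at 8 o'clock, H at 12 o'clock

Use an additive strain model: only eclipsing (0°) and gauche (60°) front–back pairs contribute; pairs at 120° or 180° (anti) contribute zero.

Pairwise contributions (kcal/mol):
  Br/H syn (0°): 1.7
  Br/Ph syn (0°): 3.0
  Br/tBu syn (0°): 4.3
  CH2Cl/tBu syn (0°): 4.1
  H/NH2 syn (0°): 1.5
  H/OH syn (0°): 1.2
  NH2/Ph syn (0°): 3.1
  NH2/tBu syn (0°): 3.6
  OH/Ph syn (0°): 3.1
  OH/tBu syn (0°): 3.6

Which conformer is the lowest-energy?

B

A (eclipsed): NH2(0°)/Ph(0°) eclipsed 3.1; Br(120°)/tBu(120°) eclipsed 4.3; OH(240°)/H(240°) eclipsed 1.2 → 8.6 kcal/mol.
B (eclipsed): NH2(0°)/H(0°) eclipsed 1.5; Br(120°)/Ph(120°) eclipsed 3.0; OH(240°)/tBu(240°) eclipsed 3.6 → 8.1 kcal/mol.
B has the lowest total (8.1 kcal/mol).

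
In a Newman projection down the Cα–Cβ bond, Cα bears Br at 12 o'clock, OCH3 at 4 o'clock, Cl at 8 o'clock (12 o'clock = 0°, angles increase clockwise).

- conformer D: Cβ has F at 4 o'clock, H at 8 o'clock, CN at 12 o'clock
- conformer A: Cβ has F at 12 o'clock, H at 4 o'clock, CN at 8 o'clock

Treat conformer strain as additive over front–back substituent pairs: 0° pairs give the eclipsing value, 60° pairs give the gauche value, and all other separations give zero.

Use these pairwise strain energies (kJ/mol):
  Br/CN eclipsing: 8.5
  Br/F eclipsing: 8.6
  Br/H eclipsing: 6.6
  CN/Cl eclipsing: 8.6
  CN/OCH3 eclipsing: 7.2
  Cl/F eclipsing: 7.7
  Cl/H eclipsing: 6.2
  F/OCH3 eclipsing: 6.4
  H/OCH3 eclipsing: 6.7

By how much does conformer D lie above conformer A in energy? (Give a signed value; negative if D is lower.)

-2.8 kJ/mol

D (eclipsed): Br(0°)/CN(0°) eclipsed 8.5; OCH3(120°)/F(120°) eclipsed 6.4; Cl(240°)/H(240°) eclipsed 6.2 → 21.1 kJ/mol.
A (eclipsed): Br(0°)/F(0°) eclipsed 8.6; OCH3(120°)/H(120°) eclipsed 6.7; Cl(240°)/CN(240°) eclipsed 8.6 → 23.9 kJ/mol.
E(D) − E(A) = 21.1 − 23.9 = -2.8 kJ/mol.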